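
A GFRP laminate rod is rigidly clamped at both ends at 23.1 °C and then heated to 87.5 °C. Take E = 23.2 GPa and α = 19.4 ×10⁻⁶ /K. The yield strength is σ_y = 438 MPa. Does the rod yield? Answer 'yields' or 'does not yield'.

does not yield

ΔT = 64.40 K. Constrained thermal stress σ = E·α·ΔT = 23.20×10³ MPa × 19.4×10⁻⁶ × 64.40 = 29.0 MPa (compressive).
Compare to σ_y = 438 MPa: σ < σ_y, so it does not yield.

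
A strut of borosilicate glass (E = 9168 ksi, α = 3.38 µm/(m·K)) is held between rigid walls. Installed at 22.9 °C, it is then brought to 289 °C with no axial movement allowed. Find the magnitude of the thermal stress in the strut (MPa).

E = 9168 ksi = 63.21 GPa.
ΔT = 266.1 K. Constrained thermal stress σ = E·α·ΔT = 63.21×10³ MPa × 3.38×10⁻⁶ × 266.1 = 56.9 MPa (compressive).

56.9 MPa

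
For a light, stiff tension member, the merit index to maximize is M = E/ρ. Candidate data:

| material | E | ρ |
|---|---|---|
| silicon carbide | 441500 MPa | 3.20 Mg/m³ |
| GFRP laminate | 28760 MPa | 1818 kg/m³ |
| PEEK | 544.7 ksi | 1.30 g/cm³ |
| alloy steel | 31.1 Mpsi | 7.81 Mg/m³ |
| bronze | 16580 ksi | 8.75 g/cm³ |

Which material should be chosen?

Convert each candidate to consistent units, then evaluate M:
  silicon carbide: E = 441.5 GPa, ρ = 3200 kg/m³
  GFRP laminate: E = 28.76 GPa, ρ = 1818 kg/m³
  PEEK: E = 3.756 GPa, ρ = 1300 kg/m³
  alloy steel: E = 214.4 GPa, ρ = 7810 kg/m³
  bronze: E = 114.3 GPa, ρ = 8750 kg/m³
  silicon carbide: M = 138 MN·m/kg
  alloy steel: M = 27.5 MN·m/kg
  GFRP laminate: M = 15.8 MN·m/kg
  bronze: M = 13.1 MN·m/kg
  PEEK: M = 2.89 MN·m/kg
Highest index: silicon carbide.

silicon carbide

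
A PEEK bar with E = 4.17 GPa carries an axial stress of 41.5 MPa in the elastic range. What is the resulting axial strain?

9.95×10⁻³

ε = σ/E = 41.5 / 4170 = 9.95×10⁻³.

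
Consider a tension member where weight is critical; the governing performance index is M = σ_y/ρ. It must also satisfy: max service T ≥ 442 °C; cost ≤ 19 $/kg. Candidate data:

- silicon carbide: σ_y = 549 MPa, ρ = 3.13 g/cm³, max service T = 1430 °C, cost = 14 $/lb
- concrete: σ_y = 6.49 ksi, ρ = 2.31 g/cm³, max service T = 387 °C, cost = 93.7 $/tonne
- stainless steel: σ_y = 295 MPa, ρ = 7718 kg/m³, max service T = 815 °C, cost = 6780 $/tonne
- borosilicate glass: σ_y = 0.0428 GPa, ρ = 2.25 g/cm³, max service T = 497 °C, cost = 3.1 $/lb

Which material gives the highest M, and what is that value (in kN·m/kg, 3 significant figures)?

stainless steel, M = 38.2 kN·m/kg

Screen on constraints: max service T ≥ 442 °C; cost ≤ 19 $/kg. Survivors: stainless steel, borosilicate glass.
Normalizing units and computing the index:
  stainless steel: σ_y = 295.0 MPa, ρ = 7718 kg/m³
  borosilicate glass: σ_y = 42.80 MPa, ρ = 2250 kg/m³
  stainless steel: M = 38.2 kN·m/kg
  borosilicate glass: M = 19.0 kN·m/kg
The maximum is for stainless steel.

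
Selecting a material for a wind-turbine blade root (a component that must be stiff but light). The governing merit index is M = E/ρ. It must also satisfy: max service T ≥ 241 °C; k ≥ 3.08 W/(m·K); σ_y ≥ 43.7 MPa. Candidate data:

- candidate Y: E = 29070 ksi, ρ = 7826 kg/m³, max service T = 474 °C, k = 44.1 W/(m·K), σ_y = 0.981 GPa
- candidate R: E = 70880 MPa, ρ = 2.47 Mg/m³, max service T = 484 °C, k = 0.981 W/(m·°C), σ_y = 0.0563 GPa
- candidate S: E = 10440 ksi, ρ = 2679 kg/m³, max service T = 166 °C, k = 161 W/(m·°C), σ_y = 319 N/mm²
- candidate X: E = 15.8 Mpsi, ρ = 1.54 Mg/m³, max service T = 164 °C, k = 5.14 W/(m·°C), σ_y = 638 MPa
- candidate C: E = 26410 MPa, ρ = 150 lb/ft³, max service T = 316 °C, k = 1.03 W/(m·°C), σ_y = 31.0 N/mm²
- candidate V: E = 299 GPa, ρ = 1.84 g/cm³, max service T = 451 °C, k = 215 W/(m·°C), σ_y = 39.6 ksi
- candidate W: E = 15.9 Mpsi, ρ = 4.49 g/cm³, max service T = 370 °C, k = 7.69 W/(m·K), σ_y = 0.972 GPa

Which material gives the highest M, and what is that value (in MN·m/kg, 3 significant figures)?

Screen on constraints: max service T ≥ 241 °C; k ≥ 3.08 W/(m·K); σ_y ≥ 43.7 MPa. Survivors: candidate Y, candidate V, candidate W.
In SI units:
  candidate Y: E = 200.4 GPa, ρ = 7826 kg/m³
  candidate V: E = 299.0 GPa, ρ = 1840 kg/m³
  candidate W: E = 109.6 GPa, ρ = 4490 kg/m³
  candidate V: M = 162 MN·m/kg
  candidate Y: M = 25.6 MN·m/kg
  candidate W: M = 24.4 MN·m/kg
Candidate V ranks first.

candidate V, M = 162 MN·m/kg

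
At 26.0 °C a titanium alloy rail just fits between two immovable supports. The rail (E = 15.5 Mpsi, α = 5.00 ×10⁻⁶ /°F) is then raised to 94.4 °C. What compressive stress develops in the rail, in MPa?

E = 15.5 Mpsi = 106.9 GPa.
α = 5.00×10⁻⁶/°F × 9/5 = 9.00×10⁻⁶/K.
ΔT = 68.40 K. Constrained thermal stress σ = E·α·ΔT = 106.9×10³ MPa × 9.00×10⁻⁶ × 68.40 = 65.8 MPa (compressive).

65.8 MPa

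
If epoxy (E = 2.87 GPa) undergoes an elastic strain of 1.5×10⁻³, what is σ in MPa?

4.30 MPa

σ = E·ε = 2870 MPa × 1.5×10⁻³ = 4.30 MPa.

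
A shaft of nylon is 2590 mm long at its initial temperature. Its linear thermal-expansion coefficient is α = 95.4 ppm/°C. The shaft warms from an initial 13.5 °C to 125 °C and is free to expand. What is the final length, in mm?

ΔT = 125 − 13.5 = 111.5 K.
ΔL = α·L₀·ΔT = 95.4×10⁻⁶ × 2590 mm × 111.5 K = 27.6 mm.
L = L₀ + ΔL = 2590 + 27.6 = 2617.6 mm.

2617.6 mm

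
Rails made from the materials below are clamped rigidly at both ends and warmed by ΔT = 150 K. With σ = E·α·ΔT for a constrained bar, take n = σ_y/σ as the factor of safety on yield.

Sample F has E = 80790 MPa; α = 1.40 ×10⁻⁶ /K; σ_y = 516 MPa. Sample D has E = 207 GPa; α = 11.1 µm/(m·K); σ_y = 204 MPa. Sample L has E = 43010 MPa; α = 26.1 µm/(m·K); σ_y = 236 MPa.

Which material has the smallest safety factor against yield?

In consistent units (E in GPa, α in ×10⁻⁶/K, σ_y in MPa):
  sample F: E = 80.79, α = 1.40, σ_y = 516.0 → σ = 17.0 MPa, n = 30.4
  sample D: E = 207.0, α = 11.1, σ_y = 204.0 → σ = 345 MPa, n = 0.592
  sample L: E = 43.01, α = 26.1, σ_y = 236.0 → σ = 168 MPa, n = 1.40
Sample D has the lowest safety factor, n = 0.592.

sample D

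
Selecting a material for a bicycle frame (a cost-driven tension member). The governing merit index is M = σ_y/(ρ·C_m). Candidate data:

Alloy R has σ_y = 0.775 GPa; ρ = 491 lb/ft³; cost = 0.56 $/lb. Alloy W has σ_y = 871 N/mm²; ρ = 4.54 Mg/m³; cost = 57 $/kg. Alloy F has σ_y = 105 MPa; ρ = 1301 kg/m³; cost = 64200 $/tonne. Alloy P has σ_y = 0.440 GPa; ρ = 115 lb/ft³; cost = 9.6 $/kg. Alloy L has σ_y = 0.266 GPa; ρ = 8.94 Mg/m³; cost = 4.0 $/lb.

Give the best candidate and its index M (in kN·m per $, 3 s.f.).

alloy R, M = 79.8 kN·m per $

Convert each candidate to consistent units, then evaluate M:
  alloy R: σ_y = 775.0 MPa, ρ = 7865 kg/m³, cost = 1.235 $/kg
  alloy W: σ_y = 871.0 MPa, ρ = 4540 kg/m³, cost = 57.00 $/kg
  alloy F: σ_y = 105.0 MPa, ρ = 1301 kg/m³, cost = 64.20 $/kg
  alloy P: σ_y = 440.0 MPa, ρ = 1842 kg/m³, cost = 9.600 $/kg
  alloy L: σ_y = 266.0 MPa, ρ = 8940 kg/m³, cost = 8.818 $/kg
  alloy R: M = 79.8 kN·m per $
  alloy P: M = 24.9 kN·m per $
  alloy L: M = 3.37 kN·m per $
  alloy W: M = 3.37 kN·m per $
  alloy F: M = 1.26 kN·m per $
Highest index: alloy R.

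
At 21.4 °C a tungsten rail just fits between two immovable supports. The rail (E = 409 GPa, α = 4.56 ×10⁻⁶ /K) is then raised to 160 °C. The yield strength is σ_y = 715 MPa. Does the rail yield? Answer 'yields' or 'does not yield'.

does not yield

ΔT = 138.6 K. Constrained thermal stress σ = E·α·ΔT = 409.0×10³ MPa × 4.56×10⁻⁶ × 138.6 = 258 MPa (compressive).
Compare to σ_y = 715 MPa: σ < σ_y, so it does not yield.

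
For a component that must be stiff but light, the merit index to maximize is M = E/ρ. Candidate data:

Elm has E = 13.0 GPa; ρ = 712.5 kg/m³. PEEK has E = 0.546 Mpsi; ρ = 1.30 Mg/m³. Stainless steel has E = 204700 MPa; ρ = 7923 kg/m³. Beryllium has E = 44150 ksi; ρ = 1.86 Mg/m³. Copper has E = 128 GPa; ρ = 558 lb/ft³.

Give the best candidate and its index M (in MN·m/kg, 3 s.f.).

beryllium, M = 164 MN·m/kg

Convert each candidate to consistent units, then evaluate M:
  elm: E = 13.00 GPa, ρ = 712.5 kg/m³
  PEEK: E = 3.765 GPa, ρ = 1300 kg/m³
  stainless steel: E = 204.7 GPa, ρ = 7923 kg/m³
  beryllium: E = 304.4 GPa, ρ = 1860 kg/m³
  copper: E = 128.0 GPa, ρ = 8938 kg/m³
  beryllium: M = 164 MN·m/kg
  stainless steel: M = 25.8 MN·m/kg
  elm: M = 18.2 MN·m/kg
  copper: M = 14.3 MN·m/kg
  PEEK: M = 2.90 MN·m/kg
Highest index: beryllium.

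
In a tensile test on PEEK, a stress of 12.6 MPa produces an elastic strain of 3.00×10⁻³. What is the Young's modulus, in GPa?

4.20 GPa

E = σ/ε = 12.6 MPa / 3.00×10⁻³ = 4200 MPa = 4.20 GPa.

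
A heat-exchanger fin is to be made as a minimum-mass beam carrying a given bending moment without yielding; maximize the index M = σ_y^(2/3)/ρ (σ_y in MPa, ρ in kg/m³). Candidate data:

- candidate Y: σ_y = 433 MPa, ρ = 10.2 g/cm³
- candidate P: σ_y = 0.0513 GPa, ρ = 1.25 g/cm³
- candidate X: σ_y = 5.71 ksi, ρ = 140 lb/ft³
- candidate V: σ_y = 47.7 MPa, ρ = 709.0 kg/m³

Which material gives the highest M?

In SI units:
  candidate Y: σ_y = 433.0 MPa, ρ = 10200 kg/m³
  candidate P: σ_y = 51.30 MPa, ρ = 1250 kg/m³
  candidate X: σ_y = 39.37 MPa, ρ = 2243 kg/m³
  candidate V: σ_y = 47.70 MPa, ρ = 709.0 kg/m³
  candidate V: M = 18.6×10⁻³
  candidate P: M = 11.0×10⁻³
  candidate Y: M = 5.61×10⁻³
  candidate X: M = 5.16×10⁻³
Highest index: candidate V.

candidate V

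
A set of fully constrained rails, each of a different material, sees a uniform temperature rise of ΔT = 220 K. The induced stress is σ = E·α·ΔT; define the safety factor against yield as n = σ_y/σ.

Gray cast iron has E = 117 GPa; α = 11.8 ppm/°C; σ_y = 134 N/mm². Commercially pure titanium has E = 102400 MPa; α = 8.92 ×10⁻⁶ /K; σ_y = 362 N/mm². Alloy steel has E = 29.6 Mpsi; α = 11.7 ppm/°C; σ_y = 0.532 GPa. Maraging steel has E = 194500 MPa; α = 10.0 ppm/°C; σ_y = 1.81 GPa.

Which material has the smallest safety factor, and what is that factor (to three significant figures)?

Converting E to GPa, α to ×10⁻⁶/K, σ_y to MPa, then σ and n for each:
  gray cast iron: E = 117.0, α = 11.8, σ_y = 134.0 → σ = 304 MPa, n = 0.441
  commercially pure titanium: E = 102.4, α = 8.92, σ_y = 362.0 → σ = 201 MPa, n = 1.80
  alloy steel: E = 204.1, α = 11.7, σ_y = 532.0 → σ = 525 MPa, n = 1.01
  maraging steel: E = 194.5, α = 10.0, σ_y = 1810 → σ = 428 MPa, n = 4.23
The minimum is gray cast iron at n = 0.441.

gray cast iron, n = 0.441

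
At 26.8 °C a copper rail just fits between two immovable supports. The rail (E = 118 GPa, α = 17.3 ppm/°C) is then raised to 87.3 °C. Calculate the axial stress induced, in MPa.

ΔT = 60.50 K. Constrained thermal stress σ = E·α·ΔT = 118.0×10³ MPa × 17.3×10⁻⁶ × 60.50 = 124 MPa (compressive).

124 MPa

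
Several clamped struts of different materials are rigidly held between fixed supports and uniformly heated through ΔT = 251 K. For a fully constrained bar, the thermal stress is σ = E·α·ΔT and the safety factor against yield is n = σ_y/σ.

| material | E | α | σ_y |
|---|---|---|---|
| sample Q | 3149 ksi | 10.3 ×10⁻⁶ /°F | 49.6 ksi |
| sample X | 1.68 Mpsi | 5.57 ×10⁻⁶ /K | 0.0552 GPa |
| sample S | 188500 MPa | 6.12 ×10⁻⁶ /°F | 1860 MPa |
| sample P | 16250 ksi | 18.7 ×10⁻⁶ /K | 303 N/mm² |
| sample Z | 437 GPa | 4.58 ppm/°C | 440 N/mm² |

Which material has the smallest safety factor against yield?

sample P

In consistent units (E in GPa, α in ×10⁻⁶/K, σ_y in MPa):
  sample Q: E = 21.71, α = 18.5, σ_y = 342.0 → σ = 101 MPa, n = 3.38
  sample X: E = 11.58, α = 5.57, σ_y = 55.20 → σ = 16.2 MPa, n = 3.41
  sample S: E = 188.5, α = 11.0, σ_y = 1860 → σ = 521 MPa, n = 3.57
  sample P: E = 112.0, α = 18.7, σ_y = 303.0 → σ = 526 MPa, n = 0.576
  sample Z: E = 437.0, α = 4.58, σ_y = 440.0 → σ = 502 MPa, n = 0.876
Sample P has the lowest safety factor, n = 0.576.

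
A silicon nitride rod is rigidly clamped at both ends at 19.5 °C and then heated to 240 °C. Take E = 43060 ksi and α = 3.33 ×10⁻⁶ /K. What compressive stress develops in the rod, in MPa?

218 MPa

E = 43060 ksi = 296.9 GPa.
ΔT = 220.5 K. Constrained thermal stress σ = E·α·ΔT = 296.9×10³ MPa × 3.33×10⁻⁶ × 220.5 = 218 MPa (compressive).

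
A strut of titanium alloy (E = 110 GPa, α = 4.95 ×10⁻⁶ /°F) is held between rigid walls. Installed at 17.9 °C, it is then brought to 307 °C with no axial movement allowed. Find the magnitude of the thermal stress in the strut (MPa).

α = 4.95×10⁻⁶/°F × 9/5 = 8.91×10⁻⁶/K.
ΔT = 289.1 K. Constrained thermal stress σ = E·α·ΔT = 110.0×10³ MPa × 8.91×10⁻⁶ × 289.1 = 283 MPa (compressive).

283 MPa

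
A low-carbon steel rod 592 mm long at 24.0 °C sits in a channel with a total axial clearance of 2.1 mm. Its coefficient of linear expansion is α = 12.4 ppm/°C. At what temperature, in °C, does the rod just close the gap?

α·L₀·ΔT = 2.1 mm ⇒ ΔT = 2.1 / (12.4×10⁻⁶ × 592.0) = 286.1 K.
T = 24.0 + 286.1 = 310.1 °C.

310 °C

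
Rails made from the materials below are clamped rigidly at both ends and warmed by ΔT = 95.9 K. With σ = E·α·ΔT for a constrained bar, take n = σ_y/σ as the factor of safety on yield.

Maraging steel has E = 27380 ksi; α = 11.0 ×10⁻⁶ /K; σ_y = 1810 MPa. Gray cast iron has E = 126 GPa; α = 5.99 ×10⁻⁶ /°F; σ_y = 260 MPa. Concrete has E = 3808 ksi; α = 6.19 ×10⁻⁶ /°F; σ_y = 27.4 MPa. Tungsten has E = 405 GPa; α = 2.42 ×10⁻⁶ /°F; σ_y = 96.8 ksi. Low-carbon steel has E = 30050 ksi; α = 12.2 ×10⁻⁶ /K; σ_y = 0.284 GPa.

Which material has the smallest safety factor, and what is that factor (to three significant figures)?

With everything in SI (GPa, ×10⁻⁶/K, MPa):
  maraging steel: E = 188.8, α = 11.0, σ_y = 1810 → σ = 199 MPa, n = 9.09
  gray cast iron: E = 126.0, α = 10.8, σ_y = 260.0 → σ = 130 MPa, n = 2.00
  concrete: E = 26.26, α = 11.1, σ_y = 27.40 → σ = 28.1 MPa, n = 0.977
  tungsten: E = 405.0, α = 4.36, σ_y = 667.4 → σ = 169 MPa, n = 3.94
  low-carbon steel: E = 207.2, α = 12.2, σ_y = 284.0 → σ = 242 MPa, n = 1.17
Concrete has the lowest safety factor, n = 0.977.

concrete, n = 0.977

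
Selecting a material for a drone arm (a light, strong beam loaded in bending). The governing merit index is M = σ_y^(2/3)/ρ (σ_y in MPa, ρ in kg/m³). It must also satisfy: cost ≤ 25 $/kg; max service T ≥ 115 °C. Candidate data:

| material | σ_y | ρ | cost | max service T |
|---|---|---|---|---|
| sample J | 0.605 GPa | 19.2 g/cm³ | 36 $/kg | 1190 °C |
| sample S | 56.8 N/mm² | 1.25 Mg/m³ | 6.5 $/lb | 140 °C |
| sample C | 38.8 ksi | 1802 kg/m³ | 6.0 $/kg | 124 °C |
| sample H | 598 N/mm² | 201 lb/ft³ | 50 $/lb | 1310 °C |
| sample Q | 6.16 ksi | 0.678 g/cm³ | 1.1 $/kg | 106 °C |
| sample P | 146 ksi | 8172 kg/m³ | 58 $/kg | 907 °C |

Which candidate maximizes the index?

sample C

Screen on constraints: cost ≤ 25 $/kg; max service T ≥ 115 °C. Survivors: sample S, sample C.
After converting to SI:
  sample S: σ_y = 56.80 MPa, ρ = 1250 kg/m³
  sample C: σ_y = 267.5 MPa, ρ = 1802 kg/m³
  sample C: M = 23.0×10⁻³
  sample S: M = 11.8×10⁻³
Sample C has the largest M.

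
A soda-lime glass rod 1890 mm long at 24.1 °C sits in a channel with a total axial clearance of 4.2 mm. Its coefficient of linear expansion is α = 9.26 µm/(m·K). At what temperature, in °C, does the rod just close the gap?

α·L₀·ΔT = 4.2 mm ⇒ ΔT = 4.2 / (9.26×10⁻⁶ × 1890.0) = 240.0 K.
T = 24.1 + 240.0 = 264.1 °C.

264 °C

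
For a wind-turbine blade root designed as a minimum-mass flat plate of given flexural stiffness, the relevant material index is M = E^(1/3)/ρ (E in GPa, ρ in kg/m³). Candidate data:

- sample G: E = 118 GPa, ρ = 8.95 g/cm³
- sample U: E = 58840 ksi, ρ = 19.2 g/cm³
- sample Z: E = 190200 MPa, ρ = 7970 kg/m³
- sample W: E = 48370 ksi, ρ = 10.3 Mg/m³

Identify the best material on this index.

sample Z

After converting to SI:
  sample G: E = 118.0 GPa, ρ = 8950 kg/m³
  sample U: E = 405.7 GPa, ρ = 19200 kg/m³
  sample Z: E = 190.2 GPa, ρ = 7970 kg/m³
  sample W: E = 333.5 GPa, ρ = 10300 kg/m³
  sample Z: M = 0.722×10⁻³
  sample W: M = 0.673×10⁻³
  sample G: M = 0.548×10⁻³
  sample U: M = 0.386×10⁻³
Sample Z has the largest M.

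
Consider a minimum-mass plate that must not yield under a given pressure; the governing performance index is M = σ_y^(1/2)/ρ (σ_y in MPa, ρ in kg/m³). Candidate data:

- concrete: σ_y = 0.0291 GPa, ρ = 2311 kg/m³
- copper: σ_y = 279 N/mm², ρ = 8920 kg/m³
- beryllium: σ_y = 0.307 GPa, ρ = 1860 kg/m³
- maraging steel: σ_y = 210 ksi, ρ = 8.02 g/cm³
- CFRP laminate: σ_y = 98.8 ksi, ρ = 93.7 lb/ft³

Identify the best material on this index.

Putting every candidate on a common basis:
  concrete: σ_y = 29.10 MPa, ρ = 2311 kg/m³
  copper: σ_y = 279.0 MPa, ρ = 8920 kg/m³
  beryllium: σ_y = 307.0 MPa, ρ = 1860 kg/m³
  maraging steel: σ_y = 1448 MPa, ρ = 8020 kg/m³
  CFRP laminate: σ_y = 681.2 MPa, ρ = 1501 kg/m³
  CFRP laminate: M = 17.4×10⁻³
  beryllium: M = 9.42×10⁻³
  maraging steel: M = 4.74×10⁻³
  concrete: M = 2.33×10⁻³
  copper: M = 1.87×10⁻³
CFRP laminate has the largest M.

CFRP laminate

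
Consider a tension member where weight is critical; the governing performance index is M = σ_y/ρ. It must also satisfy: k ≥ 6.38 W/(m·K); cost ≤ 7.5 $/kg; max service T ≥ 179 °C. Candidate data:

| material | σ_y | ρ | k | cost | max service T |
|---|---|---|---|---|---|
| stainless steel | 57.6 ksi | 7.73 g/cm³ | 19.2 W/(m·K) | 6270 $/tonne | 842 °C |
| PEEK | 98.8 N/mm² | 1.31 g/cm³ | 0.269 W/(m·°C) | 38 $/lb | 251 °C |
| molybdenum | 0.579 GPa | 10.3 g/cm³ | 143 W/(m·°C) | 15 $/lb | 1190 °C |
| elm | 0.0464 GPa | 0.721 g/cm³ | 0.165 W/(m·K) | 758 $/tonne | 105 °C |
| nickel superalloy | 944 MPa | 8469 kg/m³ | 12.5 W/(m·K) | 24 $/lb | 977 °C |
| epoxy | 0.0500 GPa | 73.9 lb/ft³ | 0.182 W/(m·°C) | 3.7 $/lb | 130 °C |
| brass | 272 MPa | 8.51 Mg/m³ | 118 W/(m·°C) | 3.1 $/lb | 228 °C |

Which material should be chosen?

stainless steel

Screen on constraints: k ≥ 6.38 W/(m·K); cost ≤ 7.5 $/kg; max service T ≥ 179 °C. Survivors: stainless steel, brass.
Putting every candidate on a common basis:
  stainless steel: σ_y = 397.1 MPa, ρ = 7730 kg/m³
  brass: σ_y = 272.0 MPa, ρ = 8510 kg/m³
  stainless steel: M = 51.4 kN·m/kg
  brass: M = 32.0 kN·m/kg
Stainless steel ranks first.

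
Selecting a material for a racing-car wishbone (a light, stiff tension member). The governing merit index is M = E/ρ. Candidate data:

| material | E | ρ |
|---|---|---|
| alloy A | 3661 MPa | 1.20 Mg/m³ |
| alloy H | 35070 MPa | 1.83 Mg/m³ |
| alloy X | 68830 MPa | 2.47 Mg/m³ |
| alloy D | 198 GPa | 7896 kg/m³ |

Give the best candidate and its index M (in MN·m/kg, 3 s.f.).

alloy X, M = 27.9 MN·m/kg

In SI units:
  alloy A: E = 3.661 GPa, ρ = 1200 kg/m³
  alloy H: E = 35.07 GPa, ρ = 1830 kg/m³
  alloy X: E = 68.83 GPa, ρ = 2470 kg/m³
  alloy D: E = 198.0 GPa, ρ = 7896 kg/m³
  alloy X: M = 27.9 MN·m/kg
  alloy D: M = 25.1 MN·m/kg
  alloy H: M = 19.2 MN·m/kg
  alloy A: M = 3.05 MN·m/kg
Highest index: alloy X.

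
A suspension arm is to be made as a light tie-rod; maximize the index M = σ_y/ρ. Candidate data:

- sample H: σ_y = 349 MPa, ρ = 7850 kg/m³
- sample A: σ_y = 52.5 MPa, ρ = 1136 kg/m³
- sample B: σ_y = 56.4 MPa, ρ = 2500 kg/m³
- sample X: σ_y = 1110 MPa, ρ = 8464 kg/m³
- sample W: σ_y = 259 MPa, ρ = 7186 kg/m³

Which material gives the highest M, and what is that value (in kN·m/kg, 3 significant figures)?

Evaluate M for each candidate:
  sample X: M = 131 kN·m/kg
  sample A: M = 46.2 kN·m/kg
  sample H: M = 44.5 kN·m/kg
  sample W: M = 36.0 kN·m/kg
  sample B: M = 22.6 kN·m/kg
Sample X ranks first.

sample X, M = 131 kN·m/kg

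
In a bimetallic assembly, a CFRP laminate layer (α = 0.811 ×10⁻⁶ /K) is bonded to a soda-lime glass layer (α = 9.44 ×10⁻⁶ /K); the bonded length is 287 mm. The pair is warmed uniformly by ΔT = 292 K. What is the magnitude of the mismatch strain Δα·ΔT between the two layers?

Δα = |0.811 − 9.44|×10⁻⁶/K = 8.63×10⁻⁶/K.
Mismatch strain = Δα·ΔT = 8.63×10⁻⁶ × 292.0 = 2.52×10⁻³.

2.52×10⁻³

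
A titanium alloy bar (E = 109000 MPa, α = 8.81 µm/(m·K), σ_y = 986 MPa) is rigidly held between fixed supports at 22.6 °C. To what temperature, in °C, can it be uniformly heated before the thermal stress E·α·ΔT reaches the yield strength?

E = 109000 MPa = 109.0 GPa.
E·α·ΔT = 986.0 MPa ⇒ ΔT = 986.0 / (109.0×10³ × 8.81×10⁻⁶) = 1027 K.
T = 22.6 + 1027 = 1049 °C.

1050 °C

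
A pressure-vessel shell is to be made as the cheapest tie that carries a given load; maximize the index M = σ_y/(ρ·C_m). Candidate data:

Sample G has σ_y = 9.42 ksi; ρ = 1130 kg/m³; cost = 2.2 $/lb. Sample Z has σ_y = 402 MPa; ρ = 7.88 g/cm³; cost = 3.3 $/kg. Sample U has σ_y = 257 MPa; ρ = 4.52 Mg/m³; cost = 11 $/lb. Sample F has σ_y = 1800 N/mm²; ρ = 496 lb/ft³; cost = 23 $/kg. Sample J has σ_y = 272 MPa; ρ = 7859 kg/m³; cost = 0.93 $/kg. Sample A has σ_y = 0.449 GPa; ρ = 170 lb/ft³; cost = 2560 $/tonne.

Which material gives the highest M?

Normalizing units and computing the index:
  sample G: σ_y = 64.95 MPa, ρ = 1130 kg/m³, cost = 4.850 $/kg
  sample Z: σ_y = 402.0 MPa, ρ = 7880 kg/m³, cost = 3.300 $/kg
  sample U: σ_y = 257.0 MPa, ρ = 4520 kg/m³, cost = 24.25 $/kg
  sample F: σ_y = 1800 MPa, ρ = 7945 kg/m³, cost = 23.00 $/kg
  sample J: σ_y = 272.0 MPa, ρ = 7859 kg/m³, cost = 0.9300 $/kg
  sample A: σ_y = 449.0 MPa, ρ = 2723 kg/m³, cost = 2.560 $/kg
  sample A: M = 64.4 kN·m per $
  sample J: M = 37.2 kN·m per $
  sample Z: M = 15.5 kN·m per $
  sample G: M = 11.9 kN·m per $
  sample F: M = 9.85 kN·m per $
  sample U: M = 2.34 kN·m per $
Sample A ranks first.

sample A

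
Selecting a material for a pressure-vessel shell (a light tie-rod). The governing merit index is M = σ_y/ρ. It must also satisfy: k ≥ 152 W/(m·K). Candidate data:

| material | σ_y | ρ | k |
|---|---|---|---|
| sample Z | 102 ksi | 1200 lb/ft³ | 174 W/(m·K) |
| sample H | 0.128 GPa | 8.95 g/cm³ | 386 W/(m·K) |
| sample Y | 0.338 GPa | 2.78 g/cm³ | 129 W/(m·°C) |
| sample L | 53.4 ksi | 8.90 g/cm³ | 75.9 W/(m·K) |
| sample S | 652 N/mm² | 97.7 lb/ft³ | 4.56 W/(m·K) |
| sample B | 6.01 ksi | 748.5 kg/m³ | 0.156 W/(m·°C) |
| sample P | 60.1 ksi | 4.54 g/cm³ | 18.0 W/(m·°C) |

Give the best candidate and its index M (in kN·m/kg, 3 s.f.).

Screen on constraints: k ≥ 152 W/(m·K). Survivors: sample Z, sample H.
Normalizing units and computing the index:
  sample Z: σ_y = 703.3 MPa, ρ = 19220 kg/m³
  sample H: σ_y = 128.0 MPa, ρ = 8950 kg/m³
  sample Z: M = 36.6 kN·m/kg
  sample H: M = 14.3 kN·m/kg
Sample Z ranks first.

sample Z, M = 36.6 kN·m/kg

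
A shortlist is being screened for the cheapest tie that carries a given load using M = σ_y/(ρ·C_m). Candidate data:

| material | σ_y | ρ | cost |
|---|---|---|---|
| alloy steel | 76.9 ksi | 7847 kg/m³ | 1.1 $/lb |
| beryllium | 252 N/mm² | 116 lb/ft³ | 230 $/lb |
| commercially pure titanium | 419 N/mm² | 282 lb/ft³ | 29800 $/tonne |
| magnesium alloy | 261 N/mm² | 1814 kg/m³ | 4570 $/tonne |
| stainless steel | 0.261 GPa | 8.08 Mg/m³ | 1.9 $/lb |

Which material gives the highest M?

magnesium alloy

Normalizing units and computing the index:
  alloy steel: σ_y = 530.2 MPa, ρ = 7847 kg/m³, cost = 2.425 $/kg
  beryllium: σ_y = 252.0 MPa, ρ = 1858 kg/m³, cost = 507.1 $/kg
  commercially pure titanium: σ_y = 419.0 MPa, ρ = 4517 kg/m³, cost = 29.80 $/kg
  magnesium alloy: σ_y = 261.0 MPa, ρ = 1814 kg/m³, cost = 4.570 $/kg
  stainless steel: σ_y = 261.0 MPa, ρ = 8080 kg/m³, cost = 4.189 $/kg
  magnesium alloy: M = 31.5 kN·m per $
  alloy steel: M = 27.9 kN·m per $
  stainless steel: M = 7.71 kN·m per $
  commercially pure titanium: M = 3.11 kN·m per $
  beryllium: M = 0.267 kN·m per $
Magnesium alloy has the largest M.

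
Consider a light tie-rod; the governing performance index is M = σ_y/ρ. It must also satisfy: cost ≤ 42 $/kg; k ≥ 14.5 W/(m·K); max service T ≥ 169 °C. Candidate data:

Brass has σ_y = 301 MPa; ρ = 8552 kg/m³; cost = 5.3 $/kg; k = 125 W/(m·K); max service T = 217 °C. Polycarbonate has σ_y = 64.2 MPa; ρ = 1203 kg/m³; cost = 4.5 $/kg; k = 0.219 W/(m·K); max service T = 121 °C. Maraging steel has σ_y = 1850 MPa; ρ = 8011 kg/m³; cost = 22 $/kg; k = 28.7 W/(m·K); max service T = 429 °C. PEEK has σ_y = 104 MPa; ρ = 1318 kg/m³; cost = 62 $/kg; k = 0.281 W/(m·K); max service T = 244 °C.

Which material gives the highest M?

Screen on constraints: cost ≤ 42 $/kg; k ≥ 14.5 W/(m·K); max service T ≥ 169 °C. Survivors: brass, maraging steel.
Computing M directly (units already consistent):
  maraging steel: M = 231 kN·m/kg
  brass: M = 35.2 kN·m/kg
Maraging steel ranks first.

maraging steel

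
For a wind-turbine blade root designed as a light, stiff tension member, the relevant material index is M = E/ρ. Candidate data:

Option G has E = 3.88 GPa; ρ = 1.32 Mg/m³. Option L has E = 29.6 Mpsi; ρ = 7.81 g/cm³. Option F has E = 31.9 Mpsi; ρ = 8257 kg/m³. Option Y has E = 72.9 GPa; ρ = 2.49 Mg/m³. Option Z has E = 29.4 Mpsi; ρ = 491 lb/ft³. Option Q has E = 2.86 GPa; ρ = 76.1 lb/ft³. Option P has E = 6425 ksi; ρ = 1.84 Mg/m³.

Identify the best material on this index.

option Y

After converting to SI:
  option G: E = 3.880 GPa, ρ = 1320 kg/m³
  option L: E = 204.1 GPa, ρ = 7810 kg/m³
  option F: E = 219.9 GPa, ρ = 8257 kg/m³
  option Y: E = 72.90 GPa, ρ = 2490 kg/m³
  option Z: E = 202.7 GPa, ρ = 7865 kg/m³
  option Q: E = 2.860 GPa, ρ = 1219 kg/m³
  option P: E = 44.30 GPa, ρ = 1840 kg/m³
  option Y: M = 29.3 MN·m/kg
  option F: M = 26.6 MN·m/kg
  option L: M = 26.1 MN·m/kg
  option Z: M = 25.8 MN·m/kg
  option P: M = 24.1 MN·m/kg
  option G: M = 2.94 MN·m/kg
  option Q: M = 2.35 MN·m/kg
Option Y ranks first.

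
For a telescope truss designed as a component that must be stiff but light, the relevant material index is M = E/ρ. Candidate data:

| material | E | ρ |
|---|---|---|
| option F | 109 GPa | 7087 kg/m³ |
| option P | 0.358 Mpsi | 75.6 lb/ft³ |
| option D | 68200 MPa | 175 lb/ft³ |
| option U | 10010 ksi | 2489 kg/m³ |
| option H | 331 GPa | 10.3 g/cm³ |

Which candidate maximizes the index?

option H

Convert each candidate to consistent units, then evaluate M:
  option F: E = 109.0 GPa, ρ = 7087 kg/m³
  option P: E = 2.468 GPa, ρ = 1211 kg/m³
  option D: E = 68.20 GPa, ρ = 2803 kg/m³
  option U: E = 69.02 GPa, ρ = 2489 kg/m³
  option H: E = 331.0 GPa, ρ = 10300 kg/m³
  option H: M = 32.1 MN·m/kg
  option U: M = 27.7 MN·m/kg
  option D: M = 24.3 MN·m/kg
  option F: M = 15.4 MN·m/kg
  option P: M = 2.04 MN·m/kg
The maximum is for option H.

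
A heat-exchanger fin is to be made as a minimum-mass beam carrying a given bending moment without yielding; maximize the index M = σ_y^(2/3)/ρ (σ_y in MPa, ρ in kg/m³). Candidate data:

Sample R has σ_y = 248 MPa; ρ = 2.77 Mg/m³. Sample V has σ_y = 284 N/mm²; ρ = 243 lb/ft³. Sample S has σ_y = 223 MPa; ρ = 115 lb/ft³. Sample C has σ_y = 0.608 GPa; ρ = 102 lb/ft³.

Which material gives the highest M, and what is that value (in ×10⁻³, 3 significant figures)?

Convert each candidate to consistent units, then evaluate M:
  sample R: σ_y = 248.0 MPa, ρ = 2770 kg/m³
  sample V: σ_y = 284.0 MPa, ρ = 3892 kg/m³
  sample S: σ_y = 223.0 MPa, ρ = 1842 kg/m³
  sample C: σ_y = 608.0 MPa, ρ = 1634 kg/m³
  sample C: M = 43.9×10⁻³
  sample S: M = 20.0×10⁻³
  sample R: M = 14.3×10⁻³
  sample V: M = 11.1×10⁻³
Sample C has the largest M.

sample C, M = 43.9×10⁻³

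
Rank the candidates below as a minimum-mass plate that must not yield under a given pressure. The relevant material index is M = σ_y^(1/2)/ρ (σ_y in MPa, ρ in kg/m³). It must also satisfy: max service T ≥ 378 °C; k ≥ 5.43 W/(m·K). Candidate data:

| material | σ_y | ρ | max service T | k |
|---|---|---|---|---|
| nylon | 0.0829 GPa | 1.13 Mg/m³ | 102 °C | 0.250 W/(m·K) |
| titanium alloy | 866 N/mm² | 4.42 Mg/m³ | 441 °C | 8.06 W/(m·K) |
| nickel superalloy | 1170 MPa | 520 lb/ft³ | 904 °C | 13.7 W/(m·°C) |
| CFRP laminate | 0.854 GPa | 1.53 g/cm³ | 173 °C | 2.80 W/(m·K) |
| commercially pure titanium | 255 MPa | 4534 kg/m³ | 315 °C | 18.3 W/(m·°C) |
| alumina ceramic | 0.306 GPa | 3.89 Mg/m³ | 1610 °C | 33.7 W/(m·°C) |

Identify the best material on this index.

titanium alloy

Screen on constraints: max service T ≥ 378 °C; k ≥ 5.43 W/(m·K). Survivors: titanium alloy, nickel superalloy, alumina ceramic.
Convert each candidate to consistent units, then evaluate M:
  titanium alloy: σ_y = 866.0 MPa, ρ = 4420 kg/m³
  nickel superalloy: σ_y = 1170 MPa, ρ = 8330 kg/m³
  alumina ceramic: σ_y = 306.0 MPa, ρ = 3890 kg/m³
  titanium alloy: M = 6.66×10⁻³
  alumina ceramic: M = 4.50×10⁻³
  nickel superalloy: M = 4.11×10⁻³
Titanium alloy ranks first.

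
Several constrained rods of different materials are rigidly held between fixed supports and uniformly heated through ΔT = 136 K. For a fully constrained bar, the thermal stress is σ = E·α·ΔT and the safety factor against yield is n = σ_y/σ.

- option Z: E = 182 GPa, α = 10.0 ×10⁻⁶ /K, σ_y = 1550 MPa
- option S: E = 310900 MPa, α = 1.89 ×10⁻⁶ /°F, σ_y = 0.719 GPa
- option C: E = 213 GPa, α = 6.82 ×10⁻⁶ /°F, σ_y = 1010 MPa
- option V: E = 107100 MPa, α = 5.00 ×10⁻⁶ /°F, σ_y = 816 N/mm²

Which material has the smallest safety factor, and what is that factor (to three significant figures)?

option C, n = 2.84

Per material, after unit conversion:
  option Z: E = 182.0, α = 10.0, σ_y = 1550 → σ = 248 MPa, n = 6.26
  option S: E = 310.9, α = 3.40, σ_y = 719.0 → σ = 144 MPa, n = 5.00
  option C: E = 213.0, α = 12.3, σ_y = 1010 → σ = 356 MPa, n = 2.84
  option V: E = 107.1, α = 9.00, σ_y = 816.0 → σ = 131 MPa, n = 6.22
The minimum is option C at n = 2.84.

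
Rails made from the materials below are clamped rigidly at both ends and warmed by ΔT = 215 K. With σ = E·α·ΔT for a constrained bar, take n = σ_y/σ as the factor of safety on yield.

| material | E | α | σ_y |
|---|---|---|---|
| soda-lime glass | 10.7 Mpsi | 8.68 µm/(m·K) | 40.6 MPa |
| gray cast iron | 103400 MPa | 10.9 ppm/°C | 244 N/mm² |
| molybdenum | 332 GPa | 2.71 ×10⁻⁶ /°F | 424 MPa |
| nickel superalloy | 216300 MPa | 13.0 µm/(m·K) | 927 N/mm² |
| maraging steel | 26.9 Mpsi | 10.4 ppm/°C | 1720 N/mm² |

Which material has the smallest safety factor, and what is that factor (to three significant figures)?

soda-lime glass, n = 0.295

In consistent units (E in GPa, α in ×10⁻⁶/K, σ_y in MPa):
  soda-lime glass: E = 73.77, α = 8.68, σ_y = 40.60 → σ = 138 MPa, n = 0.295
  gray cast iron: E = 103.4, α = 10.9, σ_y = 244.0 → σ = 242 MPa, n = 1.01
  molybdenum: E = 332.0, α = 4.88, σ_y = 424.0 → σ = 348 MPa, n = 1.22
  nickel superalloy: E = 216.3, α = 13.0, σ_y = 927.0 → σ = 605 MPa, n = 1.53
  maraging steel: E = 185.5, α = 10.4, σ_y = 1720 → σ = 415 MPa, n = 4.15
The minimum is soda-lime glass at n = 0.295.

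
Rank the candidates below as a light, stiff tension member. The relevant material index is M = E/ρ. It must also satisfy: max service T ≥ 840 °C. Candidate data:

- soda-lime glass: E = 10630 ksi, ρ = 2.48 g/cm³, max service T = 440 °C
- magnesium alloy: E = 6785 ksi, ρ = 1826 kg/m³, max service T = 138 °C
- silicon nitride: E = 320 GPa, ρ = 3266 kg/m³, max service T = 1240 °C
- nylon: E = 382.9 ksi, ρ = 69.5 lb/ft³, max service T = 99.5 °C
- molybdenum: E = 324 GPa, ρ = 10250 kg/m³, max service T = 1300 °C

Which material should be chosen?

Screen on constraints: max service T ≥ 840 °C. Survivors: silicon nitride, molybdenum.
Putting every candidate on a common basis:
  silicon nitride: E = 320.0 GPa, ρ = 3266 kg/m³
  molybdenum: E = 324.0 GPa, ρ = 10250 kg/m³
  silicon nitride: M = 98.0 MN·m/kg
  molybdenum: M = 31.6 MN·m/kg
Silicon nitride ranks first.

silicon nitride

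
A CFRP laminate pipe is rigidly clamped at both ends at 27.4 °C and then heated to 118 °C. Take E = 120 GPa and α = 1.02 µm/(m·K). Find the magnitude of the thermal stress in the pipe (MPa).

11.1 MPa

ΔT = 90.60 K. Constrained thermal stress σ = E·α·ΔT = 120.0×10³ MPa × 1.02×10⁻⁶ × 90.60 = 11.1 MPa (compressive).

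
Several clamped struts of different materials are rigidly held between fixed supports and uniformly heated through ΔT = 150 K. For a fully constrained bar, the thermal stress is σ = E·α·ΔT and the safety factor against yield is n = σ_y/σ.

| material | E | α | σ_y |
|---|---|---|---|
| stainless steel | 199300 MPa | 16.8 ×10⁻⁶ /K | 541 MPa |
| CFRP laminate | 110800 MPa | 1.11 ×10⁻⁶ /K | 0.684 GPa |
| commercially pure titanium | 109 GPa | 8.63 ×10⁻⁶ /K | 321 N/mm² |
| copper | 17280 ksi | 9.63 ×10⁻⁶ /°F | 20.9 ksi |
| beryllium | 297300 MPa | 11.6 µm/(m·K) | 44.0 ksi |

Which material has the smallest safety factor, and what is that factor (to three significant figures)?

In consistent units (E in GPa, α in ×10⁻⁶/K, σ_y in MPa):
  stainless steel: E = 199.3, α = 16.8, σ_y = 541.0 → σ = 502 MPa, n = 1.08
  CFRP laminate: E = 110.8, α = 1.11, σ_y = 684.0 → σ = 18.4 MPa, n = 37.1
  commercially pure titanium: E = 109.0, α = 8.63, σ_y = 321.0 → σ = 141 MPa, n = 2.27
  copper: E = 119.1, α = 17.3, σ_y = 144.1 → σ = 310 MPa, n = 0.465
  beryllium: E = 297.3, α = 11.6, σ_y = 303.4 → σ = 517 MPa, n = 0.586
Copper has the lowest safety factor, n = 0.465.

copper, n = 0.465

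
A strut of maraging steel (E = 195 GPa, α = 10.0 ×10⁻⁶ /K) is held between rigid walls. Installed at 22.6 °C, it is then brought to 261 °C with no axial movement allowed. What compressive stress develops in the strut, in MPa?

465 MPa

ΔT = 238.4 K. Constrained thermal stress σ = E·α·ΔT = 195.0×10³ MPa × 10.0×10⁻⁶ × 238.4 = 465 MPa (compressive).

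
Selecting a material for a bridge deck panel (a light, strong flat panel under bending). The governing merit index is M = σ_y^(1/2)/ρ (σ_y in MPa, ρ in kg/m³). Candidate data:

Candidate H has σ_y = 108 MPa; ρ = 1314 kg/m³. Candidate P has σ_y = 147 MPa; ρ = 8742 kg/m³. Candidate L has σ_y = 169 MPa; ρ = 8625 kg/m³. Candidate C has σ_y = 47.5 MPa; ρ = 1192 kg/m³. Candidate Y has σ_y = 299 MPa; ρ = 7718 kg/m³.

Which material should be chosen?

Computing M directly (units already consistent):
  candidate H: M = 7.91×10⁻³
  candidate C: M = 5.78×10⁻³
  candidate Y: M = 2.24×10⁻³
  candidate L: M = 1.51×10⁻³
  candidate P: M = 1.39×10⁻³
Candidate H has the largest M.

candidate H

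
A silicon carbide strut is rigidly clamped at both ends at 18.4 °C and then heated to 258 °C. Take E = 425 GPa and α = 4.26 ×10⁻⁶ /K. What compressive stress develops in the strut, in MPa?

ΔT = 239.6 K. Constrained thermal stress σ = E·α·ΔT = 425.0×10³ MPa × 4.26×10⁻⁶ × 239.6 = 434 MPa (compressive).

434 MPa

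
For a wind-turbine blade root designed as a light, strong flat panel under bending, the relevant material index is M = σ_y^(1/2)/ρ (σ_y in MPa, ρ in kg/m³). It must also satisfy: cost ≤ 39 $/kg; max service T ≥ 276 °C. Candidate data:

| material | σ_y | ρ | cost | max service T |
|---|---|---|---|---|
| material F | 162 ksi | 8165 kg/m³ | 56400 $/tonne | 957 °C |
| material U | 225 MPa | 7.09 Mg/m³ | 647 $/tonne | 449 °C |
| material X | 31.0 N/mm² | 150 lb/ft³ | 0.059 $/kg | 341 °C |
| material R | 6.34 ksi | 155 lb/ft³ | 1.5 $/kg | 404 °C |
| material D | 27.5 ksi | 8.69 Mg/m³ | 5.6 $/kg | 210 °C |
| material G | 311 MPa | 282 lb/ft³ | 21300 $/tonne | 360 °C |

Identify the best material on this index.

material G

Screen on constraints: cost ≤ 39 $/kg; max service T ≥ 276 °C. Survivors: material U, material X, material R, material G.
In SI units:
  material U: σ_y = 225.0 MPa, ρ = 7090 kg/m³
  material X: σ_y = 31.00 MPa, ρ = 2403 kg/m³
  material R: σ_y = 43.71 MPa, ρ = 2483 kg/m³
  material G: σ_y = 311.0 MPa, ρ = 4517 kg/m³
  material G: M = 3.90×10⁻³
  material R: M = 2.66×10⁻³
  material X: M = 2.32×10⁻³
  material U: M = 2.12×10⁻³
Material G has the largest M.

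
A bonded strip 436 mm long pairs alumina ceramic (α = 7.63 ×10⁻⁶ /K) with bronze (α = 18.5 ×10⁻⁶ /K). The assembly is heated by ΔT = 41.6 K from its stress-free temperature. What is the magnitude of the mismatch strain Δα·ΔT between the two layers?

4.52×10⁻⁴

Δα = |7.63 − 18.5|×10⁻⁶/K = 10.9×10⁻⁶/K.
Mismatch strain = Δα·ΔT = 10.9×10⁻⁶ × 41.6 = 4.52×10⁻⁴.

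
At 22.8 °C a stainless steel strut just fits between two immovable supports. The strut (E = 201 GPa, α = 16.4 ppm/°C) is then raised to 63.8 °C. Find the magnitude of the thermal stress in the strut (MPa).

135 MPa

ΔT = 41.00 K. Constrained thermal stress σ = E·α·ΔT = 201.0×10³ MPa × 16.4×10⁻⁶ × 41.00 = 135 MPa (compressive).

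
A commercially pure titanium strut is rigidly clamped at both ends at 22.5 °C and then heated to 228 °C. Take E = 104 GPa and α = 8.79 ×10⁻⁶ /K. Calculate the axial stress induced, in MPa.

ΔT = 205.5 K. Constrained thermal stress σ = E·α·ΔT = 104.0×10³ MPa × 8.79×10⁻⁶ × 205.5 = 188 MPa (compressive).

188 MPa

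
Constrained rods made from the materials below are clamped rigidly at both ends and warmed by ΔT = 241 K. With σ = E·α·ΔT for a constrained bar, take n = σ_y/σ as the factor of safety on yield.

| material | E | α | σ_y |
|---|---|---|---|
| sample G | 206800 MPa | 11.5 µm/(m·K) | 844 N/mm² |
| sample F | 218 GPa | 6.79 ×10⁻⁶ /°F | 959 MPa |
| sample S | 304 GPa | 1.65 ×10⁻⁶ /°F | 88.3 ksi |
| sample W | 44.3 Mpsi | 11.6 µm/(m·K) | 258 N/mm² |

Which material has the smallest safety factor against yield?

sample W

With everything in SI (GPa, ×10⁻⁶/K, MPa):
  sample G: E = 206.8, α = 11.5, σ_y = 844.0 → σ = 573 MPa, n = 1.47
  sample F: E = 218.0, α = 12.2, σ_y = 959.0 → σ = 642 MPa, n = 1.49
  sample S: E = 304.0, α = 2.97, σ_y = 608.8 → σ = 218 MPa, n = 2.80
  sample W: E = 305.4, α = 11.6, σ_y = 258.0 → σ = 854 MPa, n = 0.302
The minimum is sample W at n = 0.302.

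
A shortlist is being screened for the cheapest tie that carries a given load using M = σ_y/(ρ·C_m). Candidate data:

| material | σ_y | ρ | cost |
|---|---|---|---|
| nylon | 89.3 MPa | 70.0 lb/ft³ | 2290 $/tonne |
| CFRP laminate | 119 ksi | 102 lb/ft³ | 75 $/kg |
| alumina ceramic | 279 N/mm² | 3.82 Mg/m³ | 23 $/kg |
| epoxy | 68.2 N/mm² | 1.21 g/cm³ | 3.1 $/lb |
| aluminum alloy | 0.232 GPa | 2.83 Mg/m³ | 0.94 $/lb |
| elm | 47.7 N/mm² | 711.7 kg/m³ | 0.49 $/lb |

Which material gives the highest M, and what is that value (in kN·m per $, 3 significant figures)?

In SI units:
  nylon: σ_y = 89.30 MPa, ρ = 1121 kg/m³, cost = 2.290 $/kg
  CFRP laminate: σ_y = 820.5 MPa, ρ = 1634 kg/m³, cost = 75.00 $/kg
  alumina ceramic: σ_y = 279.0 MPa, ρ = 3820 kg/m³, cost = 23.00 $/kg
  epoxy: σ_y = 68.20 MPa, ρ = 1210 kg/m³, cost = 6.834 $/kg
  aluminum alloy: σ_y = 232.0 MPa, ρ = 2830 kg/m³, cost = 2.072 $/kg
  elm: σ_y = 47.70 MPa, ρ = 711.7 kg/m³, cost = 1.080 $/kg
  elm: M = 62.0 kN·m per $
  aluminum alloy: M = 39.6 kN·m per $
  nylon: M = 34.8 kN·m per $
  epoxy: M = 8.25 kN·m per $
  CFRP laminate: M = 6.70 kN·m per $
  alumina ceramic: M = 3.18 kN·m per $
The maximum is for elm.

elm, M = 62.0 kN·m per $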